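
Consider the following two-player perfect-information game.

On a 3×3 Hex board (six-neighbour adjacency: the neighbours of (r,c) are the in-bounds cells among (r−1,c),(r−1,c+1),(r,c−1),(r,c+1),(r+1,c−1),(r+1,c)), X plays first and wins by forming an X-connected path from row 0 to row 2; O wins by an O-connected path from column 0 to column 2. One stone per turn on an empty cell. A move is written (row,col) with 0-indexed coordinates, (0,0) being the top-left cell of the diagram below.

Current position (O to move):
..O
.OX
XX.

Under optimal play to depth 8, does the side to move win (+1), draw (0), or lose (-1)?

value(..O/.OX/XX., O) = +1

[..O/.OX/XX.] O move#1: (0,0):+1/O.O/.OX/XX.*, (0,1):+1/.OO/.OX/XX., (1,0):+1/..O/OOX/XX., (2,2):-1/..O/.OX/XXO
[O.O/.OX/XX.] X move#2: (0,1):-1/OXO/.OX/XX.*, (1,0):-1/O.O/XOX/XX., (2,2):-1/O.O/.OX/XXX
[OXO/.OX/XX.] O move#3: (1,0):+1/OXO/OOX/XX.*, (2,2):-1/OXO/.OX/XXO
[OXO/OOX/XX.] end (terminal -1, X#4); searched ..O/.OX/XX. to 8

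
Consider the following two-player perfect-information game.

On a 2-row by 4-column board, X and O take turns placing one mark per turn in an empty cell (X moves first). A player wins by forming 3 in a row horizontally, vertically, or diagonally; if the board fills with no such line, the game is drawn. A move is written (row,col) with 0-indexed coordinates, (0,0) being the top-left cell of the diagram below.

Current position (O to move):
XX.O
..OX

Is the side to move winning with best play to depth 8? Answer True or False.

p1 O@[XX.O/..OX]: (0,2)[XXOO/..OX]+0* (1,0)[XX.O/O.OX]-1 (1,1)[XX.O/.OOX]-1
p2 X@[XXOO/..OX]: (1,0)[XXOO/X.OX]+0* (1,1)[XXOO/.XOX]+0
p3 O@[XXOO/X.OX]: (1,1)[XXOO/XOOX]+0*
p4 X@[XXOO/XOOX] terminal +0; root [XX.O/..OX] d8

O winning at [XX.O/..OX]: False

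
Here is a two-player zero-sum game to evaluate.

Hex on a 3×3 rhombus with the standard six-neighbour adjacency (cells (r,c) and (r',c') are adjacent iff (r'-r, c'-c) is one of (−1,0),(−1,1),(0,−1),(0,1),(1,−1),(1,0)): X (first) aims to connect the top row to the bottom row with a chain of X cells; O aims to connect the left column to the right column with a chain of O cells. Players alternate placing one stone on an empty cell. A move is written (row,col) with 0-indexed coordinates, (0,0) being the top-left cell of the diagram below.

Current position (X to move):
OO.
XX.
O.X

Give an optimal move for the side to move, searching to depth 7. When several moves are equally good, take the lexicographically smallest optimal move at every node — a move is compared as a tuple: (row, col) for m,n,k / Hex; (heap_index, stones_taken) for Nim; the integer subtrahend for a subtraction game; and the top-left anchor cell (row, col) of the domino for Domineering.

X's best at [OO./XX./O.X]: (0,2)

[OO./XX./O.X] X move#1: (0,2):+1/OOX/XX./O.X*, (1,2):-1/OO./XXX/O.X, (2,1):-1/OO./XX./OXX
[OOX/XX./O.X] O move#2: (1,2):-1/OOX/XXO/O.X*, (2,1):-1/OOX/XX./OOX
[OOX/XXO/O.X] X move#3: (2,1):+1/OOX/XXO/OXX*
[OOX/XXO/OXX] end (terminal -1, O#4); searched OO./XX./O.X to 7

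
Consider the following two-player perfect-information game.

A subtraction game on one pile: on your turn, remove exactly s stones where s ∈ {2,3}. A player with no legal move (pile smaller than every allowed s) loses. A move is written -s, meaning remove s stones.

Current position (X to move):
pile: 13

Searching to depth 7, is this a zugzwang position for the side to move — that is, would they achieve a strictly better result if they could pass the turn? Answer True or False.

zugzwang(13, X) = False

p1 X@[13]: -2[11]+1* -3[10]+1
p2 O@[11]: -2[9]-1* -3[8]-1
p3 X@[9]: -2[7]-1 -3[6]+1*
p4 O@[6]: -2[4]-1* -3[3]-1
p5 X@[4]: -2[2]-1 -3[1]+1*
p6 O@[1] terminal -1; root [13] d7
suppose X passes — search the same position with O to move:
pass> p1 O@[13]: -2[11]+1* -3[10]+1
pass> p2 X@[11]: -2[9]-1* -3[8]-1
pass> p3 O@[9]: -2[7]-1 -3[6]+1*
pass> p4 X@[6]: -2[4]-1* -3[3]-1
pass> p5 O@[4]: -2[2]-1 -3[1]+1*
pass> p6 X@[1] terminal -1; root [13] d7
for X: play +1, pass -1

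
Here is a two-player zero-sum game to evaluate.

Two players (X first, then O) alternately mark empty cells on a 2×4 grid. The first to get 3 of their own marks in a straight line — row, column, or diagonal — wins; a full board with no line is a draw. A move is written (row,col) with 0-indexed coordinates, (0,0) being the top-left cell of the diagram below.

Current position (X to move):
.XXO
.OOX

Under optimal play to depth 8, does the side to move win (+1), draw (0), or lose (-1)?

value(.XXO/.OOX, X) = +1

[.XXO/.OOX] X move#1: (0,0):+1/XXXO/.OOX*, (1,0):+0/.XXO/XOOX
[XXXO/.OOX] end (terminal -1, O#2); searched .XXO/.OOX to 8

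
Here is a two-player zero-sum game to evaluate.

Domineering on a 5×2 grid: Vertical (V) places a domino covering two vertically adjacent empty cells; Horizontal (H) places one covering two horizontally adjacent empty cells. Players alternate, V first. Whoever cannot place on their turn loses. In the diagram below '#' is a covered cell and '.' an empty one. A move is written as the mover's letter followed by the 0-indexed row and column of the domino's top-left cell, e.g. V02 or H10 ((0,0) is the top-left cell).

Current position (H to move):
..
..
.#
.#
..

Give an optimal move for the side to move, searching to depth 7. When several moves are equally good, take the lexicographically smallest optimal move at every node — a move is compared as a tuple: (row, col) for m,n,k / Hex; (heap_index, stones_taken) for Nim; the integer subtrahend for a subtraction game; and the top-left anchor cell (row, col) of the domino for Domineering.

ply 1, H at ../../.#/.#/.. | H00=+1→##/../.#/.#/..*; H10=+1→../##/.#/.#/..; H40=-1→../../.#/.#/##
ply 2, V at ##/../.#/.#/.. | V10=-1→##/#./##/.#/..*; V20=-1→##/../##/##/..; V30=-1→##/../.#/##/#.
ply 3, H at ##/#./##/.#/.. | H40=+1→##/#./##/.#/##*
ply 4: ##/#./##/.#/## is terminal -1 (V); from ../../.#/.#/.. depth 7

H's best at [../../.#/.#/..]: H00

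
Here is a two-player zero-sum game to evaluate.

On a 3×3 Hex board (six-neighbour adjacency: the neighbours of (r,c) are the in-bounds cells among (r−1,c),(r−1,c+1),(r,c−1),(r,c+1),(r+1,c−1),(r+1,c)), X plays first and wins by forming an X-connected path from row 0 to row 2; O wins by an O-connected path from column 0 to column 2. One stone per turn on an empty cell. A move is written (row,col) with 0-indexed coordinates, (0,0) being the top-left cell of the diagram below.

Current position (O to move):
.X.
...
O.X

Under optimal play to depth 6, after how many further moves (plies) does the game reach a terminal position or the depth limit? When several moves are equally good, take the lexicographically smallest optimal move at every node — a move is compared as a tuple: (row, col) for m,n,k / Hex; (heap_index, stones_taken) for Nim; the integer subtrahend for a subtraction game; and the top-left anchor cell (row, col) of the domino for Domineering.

PV length from [.X./.../O.X]: 3 plies

p1 O@[.X./.../O.X]: (0,0)[OX./.../O.X]-1 (0,2)[.XO/.../O.X]-1 (1,0)[.X./O../O.X]-1 (1,1)[.X./.O./O.X]+1* (1,2)[.X./..O/O.X]+1 (2,1)[.X./.../OOX]-1
p2 X@[.X./.O./O.X]: (0,0)[XX./.O./O.X]-1* (0,2)[.XX/.O./O.X]-1 (1,0)[.X./XO./O.X]-1 (1,2)[.X./.OX/O.X]-1 (2,1)[.X./.O./OXX]-1
p3 O@[XX./.O./O.X]: (0,2)[XXO/.O./O.X]+1* (1,0)[XX./OO./O.X]+1 (1,2)[XX./.OO/O.X]+1 (2,1)[XX./.O./OOX]+1
p4 X@[XXO/.O./O.X] terminal -1; root [.X./.../O.X] d6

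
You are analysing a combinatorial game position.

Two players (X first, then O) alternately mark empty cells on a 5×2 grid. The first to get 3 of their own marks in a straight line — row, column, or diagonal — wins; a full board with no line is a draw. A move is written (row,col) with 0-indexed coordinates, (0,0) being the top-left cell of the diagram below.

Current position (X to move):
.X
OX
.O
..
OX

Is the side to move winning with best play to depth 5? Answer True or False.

X winning at [.X/OX/.O/../OX]: False

p1 X@[.X/OX/.O/../OX]: (0,0)[XX/OX/.O/../OX]+0* (2,0)[.X/OX/XO/../OX]+0 (3,0)[.X/OX/.O/X./OX]+0 (3,1)[.X/OX/.O/.X/OX]-1
p2 O@[XX/OX/.O/../OX]: (2,0)[XX/OX/OO/../OX]+0* (3,0)[XX/OX/.O/O./OX]+0 (3,1)[XX/OX/.O/.O/OX]+0
p3 X@[XX/OX/OO/../OX]: (3,0)[XX/OX/OO/X./OX]+0* (3,1)[XX/OX/OO/.X/OX]-1
p4 O@[XX/OX/OO/X./OX]: (3,1)[XX/OX/OO/XO/OX]+0*
p5 X@[XX/OX/OO/XO/OX] terminal +0; root [.X/OX/.O/../OX] d5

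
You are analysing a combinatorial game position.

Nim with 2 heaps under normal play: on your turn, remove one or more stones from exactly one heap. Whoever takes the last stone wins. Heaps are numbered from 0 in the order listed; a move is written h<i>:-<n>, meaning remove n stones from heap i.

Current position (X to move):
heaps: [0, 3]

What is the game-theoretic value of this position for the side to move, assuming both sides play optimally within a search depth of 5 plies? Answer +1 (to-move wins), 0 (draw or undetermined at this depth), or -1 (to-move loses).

p1 X@[(0,3)]: h1:-1[(0,2)]-1 h1:-2[(0,1)]-1 h1:-3[(0,0)]+1*
p2 O@[(0,0)] terminal -1; root [(0,3)] d5

value((0,3), X) = +1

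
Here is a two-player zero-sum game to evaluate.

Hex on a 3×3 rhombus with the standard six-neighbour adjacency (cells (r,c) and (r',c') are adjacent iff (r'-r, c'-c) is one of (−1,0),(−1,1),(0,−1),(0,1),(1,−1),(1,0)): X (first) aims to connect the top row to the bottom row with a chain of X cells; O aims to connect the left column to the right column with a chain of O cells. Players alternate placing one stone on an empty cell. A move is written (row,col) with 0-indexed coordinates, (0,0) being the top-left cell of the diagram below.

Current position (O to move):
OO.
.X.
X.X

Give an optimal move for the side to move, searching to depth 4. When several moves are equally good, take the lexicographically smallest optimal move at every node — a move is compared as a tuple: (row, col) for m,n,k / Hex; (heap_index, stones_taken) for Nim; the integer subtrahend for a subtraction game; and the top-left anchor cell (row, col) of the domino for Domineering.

O's best at [OO./.X./X.X]: (0,2)

[OO./.X./X.X] O move#1: (0,2):+1/OOO/.X./X.X*, (1,0):-1/OO./OX./X.X, (1,2):-1/OO./.XO/X.X, (2,1):-1/OO./.X./XOX
[OOO/.X./X.X] end (terminal -1, X#2); searched OO./.X./X.X to 4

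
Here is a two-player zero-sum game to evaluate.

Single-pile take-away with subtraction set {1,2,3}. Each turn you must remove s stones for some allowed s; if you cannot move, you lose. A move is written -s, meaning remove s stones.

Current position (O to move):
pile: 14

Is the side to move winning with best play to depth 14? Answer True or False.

p1 O@[14]: -1[13]-1 -2[12]+1* -3[11]-1
p2 X@[12]: -1[11]-1* -2[10]-1 -3[9]-1
p3 O@[11]: -1[10]-1 -2[9]-1 -3[8]+1*
p4 X@[8]: -1[7]-1* -2[6]-1 -3[5]-1
p5 O@[7]: -1[6]-1 -2[5]-1 -3[4]+1*
p6 X@[4]: -1[3]-1* -2[2]-1 -3[1]-1
p7 O@[3]: -1[2]-1 -2[1]-1 -3[0]+1*
p8 X@[0] terminal -1; root [14] d14

O winning at [14]: True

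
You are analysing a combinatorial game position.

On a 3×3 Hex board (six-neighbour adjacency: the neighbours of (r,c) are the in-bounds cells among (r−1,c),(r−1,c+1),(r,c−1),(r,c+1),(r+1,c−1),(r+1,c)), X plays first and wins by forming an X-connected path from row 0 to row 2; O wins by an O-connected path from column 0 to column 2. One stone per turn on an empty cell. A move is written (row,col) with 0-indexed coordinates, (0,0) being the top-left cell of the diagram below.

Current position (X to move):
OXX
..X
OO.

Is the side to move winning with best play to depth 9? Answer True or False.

X winning at [OXX/..X/OO.]: True

[OXX/..X/OO.] X move#1: (1,0):-1/OXX/X.X/OO., (1,1):-1/OXX/.XX/OO., (2,2):+1/OXX/..X/OOX*
[OXX/..X/OOX] end (terminal -1, O#2); searched OXX/..X/OO. to 9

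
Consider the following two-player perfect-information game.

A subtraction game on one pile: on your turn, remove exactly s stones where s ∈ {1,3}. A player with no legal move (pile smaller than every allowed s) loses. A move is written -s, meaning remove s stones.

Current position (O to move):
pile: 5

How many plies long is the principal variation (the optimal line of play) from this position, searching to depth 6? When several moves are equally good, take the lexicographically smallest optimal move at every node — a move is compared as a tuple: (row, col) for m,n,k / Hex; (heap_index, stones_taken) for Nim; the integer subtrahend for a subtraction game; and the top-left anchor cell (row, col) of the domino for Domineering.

PV length from [5]: 5 plies

[5] O move#1: -1:+1/4*, -3:+1/2
[4] X move#2: -1:-1/3*, -3:-1/1
[3] O move#3: -1:+1/2*, -3:+1/0
[2] X move#4: -1:-1/1*
[1] O move#5: -1:+1/0*
[0] end (terminal -1, X#6); searched 5 to 6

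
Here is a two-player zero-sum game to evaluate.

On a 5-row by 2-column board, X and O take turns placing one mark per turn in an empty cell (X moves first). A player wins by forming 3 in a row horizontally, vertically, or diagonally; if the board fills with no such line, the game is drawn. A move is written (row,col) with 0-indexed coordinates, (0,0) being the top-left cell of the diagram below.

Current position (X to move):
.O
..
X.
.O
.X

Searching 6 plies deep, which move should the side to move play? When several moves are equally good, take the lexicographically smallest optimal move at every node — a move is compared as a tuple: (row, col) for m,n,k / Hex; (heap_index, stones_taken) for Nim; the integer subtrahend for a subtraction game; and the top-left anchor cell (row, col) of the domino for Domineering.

[.O/../X./.O/.X] X move#1: (0,0):+0/XO/../X./.O/.X, (1,0):+1/.O/X./X./.O/.X*, (1,1):+0/.O/.X/X./.O/.X, (2,1):+0/.O/../XX/.O/.X, (3,0):+1/.O/../X./XO/.X, (4,0):+0/.O/../X./.O/XX
[.O/X./X./.O/.X] O move#2: (0,0):-1/OO/X./X./.O/.X*, (1,1):-1/.O/XO/X./.O/.X, (2,1):-1/.O/X./XO/.O/.X, (3,0):-1/.O/X./X./OO/.X, (4,0):-1/.O/X./X./.O/OX
[OO/X./X./.O/.X] X move#3: (1,1):+0/OO/XX/X./.O/.X, (2,1):+0/OO/X./XX/.O/.X, (3,0):+1/OO/X./X./XO/.X*, (4,0):+0/OO/X./X./.O/XX
[OO/X./X./XO/.X] end (terminal -1, O#4); searched .O/../X./.O/.X to 6

X's best at [.O/../X./.O/.X]: (1,0)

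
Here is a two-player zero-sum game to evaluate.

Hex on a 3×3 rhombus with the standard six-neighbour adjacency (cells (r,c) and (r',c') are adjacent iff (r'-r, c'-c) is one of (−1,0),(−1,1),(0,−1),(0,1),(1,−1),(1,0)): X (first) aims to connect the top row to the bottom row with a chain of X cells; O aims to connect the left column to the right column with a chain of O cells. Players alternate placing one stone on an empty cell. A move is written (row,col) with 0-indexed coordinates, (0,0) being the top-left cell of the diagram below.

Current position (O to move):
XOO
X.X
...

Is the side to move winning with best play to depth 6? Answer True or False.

O winning at [XOO/X.X/...]: False

p1 O@[XOO/X.X/...]: (1,1)[XOO/XOX/...]-1* (2,0)[XOO/X.X/O..]-1 (2,1)[XOO/X.X/.O.]-1 (2,2)[XOO/X.X/..O]-1
p2 X@[XOO/XOX/...]: (2,0)[XOO/XOX/X..]+1* (2,1)[XOO/XOX/.X.]-1 (2,2)[XOO/XOX/..X]-1
p3 O@[XOO/XOX/X..] terminal -1; root [XOO/X.X/...] d6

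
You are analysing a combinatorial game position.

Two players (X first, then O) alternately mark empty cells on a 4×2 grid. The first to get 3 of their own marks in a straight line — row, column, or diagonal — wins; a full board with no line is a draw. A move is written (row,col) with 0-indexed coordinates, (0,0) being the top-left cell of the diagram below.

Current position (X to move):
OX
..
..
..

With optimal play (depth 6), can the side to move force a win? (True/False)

X winning at [OX/../../..]: False

[OX/../../..] X move#1: (1,0):+0/OX/X./../..*, (1,1):+0/OX/.X/../.., (2,0):+0/OX/../X./.., (2,1):+0/OX/../.X/.., (3,0):+0/OX/../../X., (3,1):+0/OX/../../.X
[OX/X./../..] O move#2: (1,1):+0/OX/XO/../..*, (2,0):+0/OX/X./O./.., (2,1):+0/OX/X./.O/.., (3,0):+0/OX/X./../O., (3,1):+0/OX/X./../.O
[OX/XO/../..] X move#3: (2,0):+0/OX/XO/X./..*, (2,1):+0/OX/XO/.X/.., (3,0):+0/OX/XO/../X., (3,1):+0/OX/XO/../.X
[OX/XO/X./..] O move#4: (2,1):-1/OX/XO/XO/.., (3,0):+0/OX/XO/X./O.*, (3,1):-1/OX/XO/X./.O
[OX/XO/X./O.] X move#5: (2,1):+0/OX/XO/XX/O.*, (3,1):+0/OX/XO/X./OX
[OX/XO/XX/O.] O move#6: (3,1):+0/OX/XO/XX/OO*
[OX/XO/XX/OO] end (terminal +0, X#7); searched OX/../../.. to 6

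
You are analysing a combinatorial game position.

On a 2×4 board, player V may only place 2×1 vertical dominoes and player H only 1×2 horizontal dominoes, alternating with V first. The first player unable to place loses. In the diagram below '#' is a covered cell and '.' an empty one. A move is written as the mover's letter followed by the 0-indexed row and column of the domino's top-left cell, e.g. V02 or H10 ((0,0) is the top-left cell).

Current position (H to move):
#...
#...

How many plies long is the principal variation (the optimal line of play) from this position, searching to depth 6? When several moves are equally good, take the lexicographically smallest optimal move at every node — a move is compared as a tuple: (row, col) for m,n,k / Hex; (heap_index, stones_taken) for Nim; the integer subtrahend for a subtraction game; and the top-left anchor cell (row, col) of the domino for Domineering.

PV length from [#.../#...]: 3 plies

p1 H@[#.../#...]: H01[###./#...]+1* H02[#.##/#...]+1 H11[#.../###.]+1 H12[#.../#.##]+1
p2 V@[###./#...]: V03[####/#..#]-1*
p3 H@[####/#..#]: H11[####/####]+1*
p4 V@[####/####] terminal -1; root [#.../#...] d6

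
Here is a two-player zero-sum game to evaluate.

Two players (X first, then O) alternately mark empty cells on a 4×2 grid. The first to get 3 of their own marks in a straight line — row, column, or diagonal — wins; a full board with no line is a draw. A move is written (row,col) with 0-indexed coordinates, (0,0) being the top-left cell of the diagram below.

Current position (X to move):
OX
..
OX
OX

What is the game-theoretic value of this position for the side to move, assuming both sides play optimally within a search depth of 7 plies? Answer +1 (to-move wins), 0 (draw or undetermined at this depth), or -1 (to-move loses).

value(OX/../OX/OX, X) = +1

[OX/../OX/OX] X move#1: (1,0):+0/OX/X./OX/OX, (1,1):+1/OX/.X/OX/OX*
[OX/.X/OX/OX] end (terminal -1, O#2); searched OX/../OX/OX to 7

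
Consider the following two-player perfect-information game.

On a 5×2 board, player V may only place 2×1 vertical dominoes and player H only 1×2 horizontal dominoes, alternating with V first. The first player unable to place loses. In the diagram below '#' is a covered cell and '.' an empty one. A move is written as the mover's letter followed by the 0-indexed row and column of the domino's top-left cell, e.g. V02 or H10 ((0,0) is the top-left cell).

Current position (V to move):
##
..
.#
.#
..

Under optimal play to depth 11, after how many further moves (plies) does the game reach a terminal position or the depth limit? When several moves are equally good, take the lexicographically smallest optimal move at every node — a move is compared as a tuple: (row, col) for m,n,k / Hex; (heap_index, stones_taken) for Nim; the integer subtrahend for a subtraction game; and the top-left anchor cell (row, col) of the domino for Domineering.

ply 1, V at ##/../.#/.#/.. | V10=-1→##/#./##/.#/..*; V20=-1→##/../##/##/..; V30=-1→##/../.#/##/#.
ply 2, H at ##/#./##/.#/.. | H40=+1→##/#./##/.#/##*
ply 3: ##/#./##/.#/## is terminal -1 (V); from ##/../.#/.#/.. depth 11

PV length from [##/../.#/.#/..]: 2 plies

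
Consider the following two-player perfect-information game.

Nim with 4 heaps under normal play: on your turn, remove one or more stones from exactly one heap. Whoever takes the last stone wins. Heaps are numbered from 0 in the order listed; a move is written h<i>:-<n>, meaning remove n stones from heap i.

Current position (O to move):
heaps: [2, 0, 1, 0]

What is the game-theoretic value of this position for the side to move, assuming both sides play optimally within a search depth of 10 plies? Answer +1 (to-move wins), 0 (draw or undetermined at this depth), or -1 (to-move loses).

p1 O@[(2,0,1,0)]: h0:-1[(1,0,1,0)]+1* h0:-2[(0,0,1,0)]-1 h2:-1[(2,0,0,0)]-1
p2 X@[(1,0,1,0)]: h0:-1[(0,0,1,0)]-1* h2:-1[(1,0,0,0)]-1
p3 O@[(0,0,1,0)]: h2:-1[(0,0,0,0)]+1*
p4 X@[(0,0,0,0)] terminal -1; root [(2,0,1,0)] d10

value((2,0,1,0), O) = +1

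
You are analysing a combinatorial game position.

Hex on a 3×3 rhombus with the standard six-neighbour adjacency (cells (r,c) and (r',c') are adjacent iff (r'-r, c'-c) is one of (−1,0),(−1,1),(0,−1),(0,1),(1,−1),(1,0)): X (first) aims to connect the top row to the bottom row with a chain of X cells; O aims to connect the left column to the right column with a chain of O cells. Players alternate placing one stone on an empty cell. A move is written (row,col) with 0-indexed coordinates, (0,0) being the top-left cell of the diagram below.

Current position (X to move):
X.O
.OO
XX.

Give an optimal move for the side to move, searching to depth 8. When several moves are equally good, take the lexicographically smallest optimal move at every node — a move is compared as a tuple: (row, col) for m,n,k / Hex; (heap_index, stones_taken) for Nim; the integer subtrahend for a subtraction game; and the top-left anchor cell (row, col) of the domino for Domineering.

p1 X@[X.O/.OO/XX.]: (0,1)[XXO/.OO/XX.]-1 (1,0)[X.O/XOO/XX.]+1* (2,2)[X.O/.OO/XXX]-1
p2 O@[X.O/XOO/XX.] terminal -1; root [X.O/.OO/XX.] d8

X's best at [X.O/.OO/XX.]: (1,0)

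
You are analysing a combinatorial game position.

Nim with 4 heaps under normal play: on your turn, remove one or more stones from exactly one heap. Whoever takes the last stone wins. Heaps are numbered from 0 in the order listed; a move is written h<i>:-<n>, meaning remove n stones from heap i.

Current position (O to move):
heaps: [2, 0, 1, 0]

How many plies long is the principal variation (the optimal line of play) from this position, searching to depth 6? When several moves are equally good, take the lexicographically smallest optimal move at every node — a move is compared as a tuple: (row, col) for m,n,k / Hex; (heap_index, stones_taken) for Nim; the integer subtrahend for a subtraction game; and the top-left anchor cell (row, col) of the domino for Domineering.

PV length from [(2,0,1,0)]: 3 plies

ply 1, O at (2,0,1,0) | h0:-1=+1→(1,0,1,0)*; h0:-2=-1→(0,0,1,0); h2:-1=-1→(2,0,0,0)
ply 2, X at (1,0,1,0) | h0:-1=-1→(0,0,1,0)*; h2:-1=-1→(1,0,0,0)
ply 3, O at (0,0,1,0) | h2:-1=+1→(0,0,0,0)*
ply 4: (0,0,0,0) is terminal -1 (X); from (2,0,1,0) depth 6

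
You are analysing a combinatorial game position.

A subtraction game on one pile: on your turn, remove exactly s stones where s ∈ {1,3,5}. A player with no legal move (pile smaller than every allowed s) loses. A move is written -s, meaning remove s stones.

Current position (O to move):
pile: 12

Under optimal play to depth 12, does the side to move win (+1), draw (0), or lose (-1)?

ply 1, O at 12 | -1=-1→11*; -3=-1→9; -5=-1→7
ply 2, X at 11 | -1=+1→10*; -3=+1→8; -5=+1→6
ply 3, O at 10 | -1=-1→9*; -3=-1→7; -5=-1→5
ply 4, X at 9 | -1=+1→8*; -3=+1→6; -5=+1→4
ply 5, O at 8 | -1=-1→7*; -3=-1→5; -5=-1→3
ply 6, X at 7 | -1=+1→6*; -3=+1→4; -5=+1→2
ply 7, O at 6 | -1=-1→5*; -3=-1→3; -5=-1→1
ply 8, X at 5 | -1=+1→4*; -3=+1→2; -5=+1→0
ply 9, O at 4 | -1=-1→3*; -3=-1→1
ply 10, X at 3 | -1=+1→2*; -3=+1→0
ply 11, O at 2 | -1=-1→1*
ply 12, X at 1 | -1=+1→0*
ply 13: 0 is terminal -1 (O); from 12 depth 12

value(12, O) = -1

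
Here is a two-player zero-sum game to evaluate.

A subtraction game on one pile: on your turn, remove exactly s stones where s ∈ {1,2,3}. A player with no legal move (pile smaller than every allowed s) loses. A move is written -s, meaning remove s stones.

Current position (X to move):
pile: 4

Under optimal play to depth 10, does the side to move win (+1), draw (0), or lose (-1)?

value(4, X) = -1

p1 X@[4]: -1[3]-1* -2[2]-1 -3[1]-1
p2 O@[3]: -1[2]-1 -2[1]-1 -3[0]+1*
p3 X@[0] terminal -1; root [4] d10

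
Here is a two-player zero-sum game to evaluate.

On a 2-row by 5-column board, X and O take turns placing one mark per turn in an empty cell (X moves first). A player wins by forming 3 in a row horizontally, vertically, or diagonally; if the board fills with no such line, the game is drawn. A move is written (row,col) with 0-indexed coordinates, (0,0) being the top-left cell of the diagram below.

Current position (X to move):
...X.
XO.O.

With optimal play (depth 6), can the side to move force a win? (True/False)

p1 X@[...X./XO.O.]: (0,0)[X..X./XO.O.]-1 (0,1)[.X.X./XO.O.]-1 (0,2)[..XX./XO.O.]-1 (0,4)[...XX/XO.O.]-1 (1,2)[...X./XOXO.]+0* (1,4)[...X./XO.OX]-1
p2 O@[...X./XOXO.]: (0,0)[O..X./XOXO.]-1 (0,1)[.O.X./XOXO.]+0* (0,2)[..OX./XOXO.]+0 (0,4)[...XO/XOXO.]+0 (1,4)[...X./XOXOO]-1
p3 X@[.O.X./XOXO.]: (0,0)[XO.X./XOXO.]+0* (0,2)[.OXX./XOXO.]+0 (0,4)[.O.XX/XOXO.]+0 (1,4)[.O.X./XOXOX]+0
p4 O@[XO.X./XOXO.]: (0,2)[XOOX./XOXO.]+0* (0,4)[XO.XO/XOXO.]+0 (1,4)[XO.X./XOXOO]+0
p5 X@[XOOX./XOXO.]: (0,4)[XOOXX/XOXO.]+0* (1,4)[XOOX./XOXOX]+0
p6 O@[XOOXX/XOXO.]: (1,4)[XOOXX/XOXOO]+0*
p7 X@[XOOXX/XOXOO] terminal +0; root [...X./XO.O.] d6

X winning at [...X./XO.O.]: False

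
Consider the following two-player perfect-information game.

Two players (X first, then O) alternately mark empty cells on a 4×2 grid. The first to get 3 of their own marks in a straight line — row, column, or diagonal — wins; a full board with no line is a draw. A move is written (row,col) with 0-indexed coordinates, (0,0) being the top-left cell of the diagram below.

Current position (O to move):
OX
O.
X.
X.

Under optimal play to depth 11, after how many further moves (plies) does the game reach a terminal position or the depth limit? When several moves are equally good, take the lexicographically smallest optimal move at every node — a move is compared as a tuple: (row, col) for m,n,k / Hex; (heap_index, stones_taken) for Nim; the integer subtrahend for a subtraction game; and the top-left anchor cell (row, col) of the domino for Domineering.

PV length from [OX/O./X./X.]: 3 plies

[OX/O./X./X.] O move#1: (1,1):+0/OX/OO/X./X.*, (2,1):+0/OX/O./XO/X., (3,1):+0/OX/O./X./XO
[OX/OO/X./X.] X move#2: (2,1):+0/OX/OO/XX/X.*, (3,1):+0/OX/OO/X./XX
[OX/OO/XX/X.] O move#3: (3,1):+0/OX/OO/XX/XO*
[OX/OO/XX/XO] end (terminal +0, X#4); searched OX/O./X./X. to 11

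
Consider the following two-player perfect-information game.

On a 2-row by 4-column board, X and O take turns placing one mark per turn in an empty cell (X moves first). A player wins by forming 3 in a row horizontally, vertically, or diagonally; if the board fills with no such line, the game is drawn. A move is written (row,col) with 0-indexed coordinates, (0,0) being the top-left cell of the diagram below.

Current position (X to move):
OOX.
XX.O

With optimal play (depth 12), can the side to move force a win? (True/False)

X winning at [OOX./XX.O]: True

[OOX./XX.O] X move#1: (0,3):+0/OOXX/XX.O, (1,2):+1/OOX./XXXO*
[OOX./XXXO] end (terminal -1, O#2); searched OOX./XX.O to 12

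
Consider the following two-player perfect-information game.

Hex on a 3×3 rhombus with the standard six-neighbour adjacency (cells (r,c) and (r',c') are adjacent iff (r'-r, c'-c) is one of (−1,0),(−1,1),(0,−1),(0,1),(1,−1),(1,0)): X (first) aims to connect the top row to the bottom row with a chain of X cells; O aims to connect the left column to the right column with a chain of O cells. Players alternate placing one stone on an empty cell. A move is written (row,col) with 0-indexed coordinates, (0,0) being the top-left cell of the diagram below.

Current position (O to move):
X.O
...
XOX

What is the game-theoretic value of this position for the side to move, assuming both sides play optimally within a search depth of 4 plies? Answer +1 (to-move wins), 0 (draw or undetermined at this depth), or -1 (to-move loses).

value(X.O/.../XOX, O) = +1

p1 O@[X.O/.../XOX]: (0,1)[XOO/.../XOX]-1 (1,0)[X.O/O../XOX]+1* (1,1)[X.O/.O./XOX]-1 (1,2)[X.O/..O/XOX]-1
p2 X@[X.O/O../XOX]: (0,1)[XXO/O../XOX]-1* (1,1)[X.O/OX./XOX]-1 (1,2)[X.O/O.X/XOX]-1
p3 O@[XXO/O../XOX]: (1,1)[XXO/OO./XOX]+1* (1,2)[XXO/O.O/XOX]-1
p4 X@[XXO/OO./XOX] terminal -1; root [X.O/.../XOX] d4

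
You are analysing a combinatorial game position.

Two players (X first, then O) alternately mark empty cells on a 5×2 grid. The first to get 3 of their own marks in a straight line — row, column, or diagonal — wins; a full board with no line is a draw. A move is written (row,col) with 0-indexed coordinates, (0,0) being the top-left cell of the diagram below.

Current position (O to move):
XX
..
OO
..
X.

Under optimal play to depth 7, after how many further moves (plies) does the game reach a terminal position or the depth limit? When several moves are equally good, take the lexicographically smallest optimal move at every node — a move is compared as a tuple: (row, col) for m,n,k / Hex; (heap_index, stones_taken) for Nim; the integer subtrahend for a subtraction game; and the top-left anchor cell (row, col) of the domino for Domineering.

PV length from [XX/../OO/../X.]: 3 plies

ply 1, O at XX/../OO/../X. | (1,0)=+1→XX/O./OO/../X.*; (1,1)=+0→XX/.O/OO/../X.; (3,0)=+1→XX/../OO/O./X.; (3,1)=+1→XX/../OO/.O/X.; (4,1)=+0→XX/../OO/../XO
ply 2, X at XX/O./OO/../X. | (1,1)=-1→XX/OX/OO/../X.*; (3,0)=-1→XX/O./OO/X./X.; (3,1)=-1→XX/O./OO/.X/X.; (4,1)=-1→XX/O./OO/../XX
ply 3, O at XX/OX/OO/../X. | (3,0)=+1→XX/OX/OO/O./X.*; (3,1)=+1→XX/OX/OO/.O/X.; (4,1)=+1→XX/OX/OO/../XO
ply 4: XX/OX/OO/O./X. is terminal -1 (X); from XX/../OO/../X. depth 7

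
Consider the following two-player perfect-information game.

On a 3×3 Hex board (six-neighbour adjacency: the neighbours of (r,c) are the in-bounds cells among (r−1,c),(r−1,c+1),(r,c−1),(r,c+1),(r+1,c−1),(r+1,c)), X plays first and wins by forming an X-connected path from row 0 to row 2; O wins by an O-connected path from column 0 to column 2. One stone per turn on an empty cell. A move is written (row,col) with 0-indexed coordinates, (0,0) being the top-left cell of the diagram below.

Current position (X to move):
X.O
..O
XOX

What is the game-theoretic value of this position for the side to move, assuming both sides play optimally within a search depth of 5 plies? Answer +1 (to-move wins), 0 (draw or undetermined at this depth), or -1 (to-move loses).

p1 X@[X.O/..O/XOX]: (0,1)[XXO/..O/XOX]+1* (1,0)[X.O/X.O/XOX]+1 (1,1)[X.O/.XO/XOX]+1
p2 O@[XXO/..O/XOX]: (1,0)[XXO/O.O/XOX]-1* (1,1)[XXO/.OO/XOX]-1
p3 X@[XXO/O.O/XOX]: (1,1)[XXO/OXO/XOX]+1*
p4 O@[XXO/OXO/XOX] terminal -1; root [X.O/..O/XOX] d5

value(X.O/..O/XOX, X) = +1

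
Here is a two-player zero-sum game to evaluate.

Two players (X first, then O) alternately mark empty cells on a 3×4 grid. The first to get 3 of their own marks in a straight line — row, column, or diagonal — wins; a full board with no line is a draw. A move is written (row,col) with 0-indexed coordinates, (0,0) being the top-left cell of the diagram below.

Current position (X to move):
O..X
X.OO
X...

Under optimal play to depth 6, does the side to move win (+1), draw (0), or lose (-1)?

value(O..X/X.OO/X..., X) = -1

ply 1, X at O..X/X.OO/X... | (0,1)=-1→OX.X/X.OO/X...*; (0,2)=-1→O.XX/X.OO/X...; (1,1)=-1→O..X/XXOO/X...; (2,1)=-1→O..X/X.OO/XX..; (2,2)=-1→O..X/X.OO/X.X.; (2,3)=-1→O..X/X.OO/X..X
ply 2, O at OX.X/X.OO/X... | (0,2)=+1→OXOX/X.OO/X...*; (1,1)=+1→OX.X/XOOO/X...; (2,1)=-1→OX.X/X.OO/XO..; (2,2)=-1→OX.X/X.OO/X.O.; (2,3)=-1→OX.X/X.OO/X..O
ply 3, X at OXOX/X.OO/X... | (1,1)=-1→OXOX/XXOO/X...*; (2,1)=-1→OXOX/X.OO/XX..; (2,2)=-1→OXOX/X.OO/X.X.; (2,3)=-1→OXOX/X.OO/X..X
ply 4, O at OXOX/XXOO/X... | (2,1)=+0→OXOX/XXOO/XO..; (2,2)=+1→OXOX/XXOO/X.O.*; (2,3)=-1→OXOX/XXOO/X..O
ply 5: OXOX/XXOO/X.O. is terminal -1 (X); from O..X/X.OO/X... depth 6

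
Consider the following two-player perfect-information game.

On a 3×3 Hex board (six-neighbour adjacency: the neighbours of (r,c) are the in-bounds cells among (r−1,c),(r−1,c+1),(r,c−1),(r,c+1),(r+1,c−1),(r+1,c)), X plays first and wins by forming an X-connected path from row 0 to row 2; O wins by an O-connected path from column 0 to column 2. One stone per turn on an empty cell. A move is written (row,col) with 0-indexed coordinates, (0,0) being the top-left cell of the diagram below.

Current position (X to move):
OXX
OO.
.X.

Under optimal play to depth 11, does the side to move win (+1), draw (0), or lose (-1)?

value(OXX/OO./.X., X) = +1

[OXX/OO./.X.] X move#1: (1,2):+1/OXX/OOX/.X.*, (2,0):-1/OXX/OO./XX., (2,2):-1/OXX/OO./.XX
[OXX/OOX/.X.] end (terminal -1, O#2); searched OXX/OO./.X. to 11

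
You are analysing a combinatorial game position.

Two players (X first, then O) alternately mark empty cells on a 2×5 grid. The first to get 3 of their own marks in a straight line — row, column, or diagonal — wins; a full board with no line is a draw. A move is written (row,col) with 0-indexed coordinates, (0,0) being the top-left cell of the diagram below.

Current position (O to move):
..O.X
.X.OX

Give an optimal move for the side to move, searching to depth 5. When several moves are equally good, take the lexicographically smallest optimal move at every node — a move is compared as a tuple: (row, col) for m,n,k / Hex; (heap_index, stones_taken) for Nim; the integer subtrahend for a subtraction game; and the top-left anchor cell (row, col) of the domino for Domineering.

O's best at [..O.X/.X.OX]: (0,1)

ply 1, O at ..O.X/.X.OX | (0,0)=+0→O.O.X/.X.OX; (0,1)=+1→.OO.X/.X.OX*; (0,3)=+0→..OOX/.X.OX; (1,0)=+0→..O.X/OX.OX; (1,2)=+0→..O.X/.XOOX
ply 2, X at .OO.X/.X.OX | (0,0)=-1→XOO.X/.X.OX*; (0,3)=-1→.OOXX/.X.OX; (1,0)=-1→.OO.X/XX.OX; (1,2)=-1→.OO.X/.XXOX
ply 3, O at XOO.X/.X.OX | (0,3)=+1→XOOOX/.X.OX*; (1,0)=+0→XOO.X/OX.OX; (1,2)=+0→XOO.X/.XOOX
ply 4: XOOOX/.X.OX is terminal -1 (X); from ..O.X/.X.OX depth 5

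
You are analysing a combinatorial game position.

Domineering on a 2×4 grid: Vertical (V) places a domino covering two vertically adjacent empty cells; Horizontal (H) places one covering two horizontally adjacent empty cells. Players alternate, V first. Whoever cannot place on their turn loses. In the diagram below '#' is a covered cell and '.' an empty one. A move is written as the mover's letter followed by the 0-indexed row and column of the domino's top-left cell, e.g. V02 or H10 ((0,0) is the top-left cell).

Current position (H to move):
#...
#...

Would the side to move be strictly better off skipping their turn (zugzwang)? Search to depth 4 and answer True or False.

zugzwang(#.../#..., H) = False

[#.../#...] H move#1: H01:+1/###./#...*, H02:+1/#.##/#..., H11:+1/#.../###., H12:+1/#.../#.##
[###./#...] V move#2: V03:-1/####/#..#*
[####/#..#] H move#3: H11:+1/####/####*
[####/####] end (terminal -1, V#4); searched #.../#... to 4
if H skipped the turn, V would face:
~ [#.../#...] V move#1: V01:-1/##../##.., V02:+1/#.#./#.#.*, V03:-1/#..#/#..#
~ [#.#./#.#.] end (terminal -1, H#2); searched #.../#... to 4
compare (H): move=+1 vs pass=-1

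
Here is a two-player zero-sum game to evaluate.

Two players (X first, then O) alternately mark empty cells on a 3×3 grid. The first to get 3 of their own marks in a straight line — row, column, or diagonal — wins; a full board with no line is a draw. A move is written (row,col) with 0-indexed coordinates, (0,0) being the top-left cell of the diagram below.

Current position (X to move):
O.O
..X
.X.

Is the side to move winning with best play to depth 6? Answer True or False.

p1 X@[O.O/..X/.X.]: (0,1)[OXO/..X/.X.]-1* (1,0)[O.O/X.X/.X.]-1 (1,1)[O.O/.XX/.X.]-1 (2,0)[O.O/..X/XX.]-1 (2,2)[O.O/..X/.XX]-1
p2 O@[OXO/..X/.X.]: (1,0)[OXO/O.X/.X.]-1 (1,1)[OXO/.OX/.X.]+1* (2,0)[OXO/..X/OX.]-1 (2,2)[OXO/..X/.XO]-1
p3 X@[OXO/.OX/.X.]: (1,0)[OXO/XOX/.X.]-1* (2,0)[OXO/.OX/XX.]-1 (2,2)[OXO/.OX/.XX]-1
p4 O@[OXO/XOX/.X.]: (2,0)[OXO/XOX/OX.]+1* (2,2)[OXO/XOX/.XO]+1
p5 X@[OXO/XOX/OX.] terminal -1; root [O.O/..X/.X.] d6

X winning at [O.O/..X/.X.]: False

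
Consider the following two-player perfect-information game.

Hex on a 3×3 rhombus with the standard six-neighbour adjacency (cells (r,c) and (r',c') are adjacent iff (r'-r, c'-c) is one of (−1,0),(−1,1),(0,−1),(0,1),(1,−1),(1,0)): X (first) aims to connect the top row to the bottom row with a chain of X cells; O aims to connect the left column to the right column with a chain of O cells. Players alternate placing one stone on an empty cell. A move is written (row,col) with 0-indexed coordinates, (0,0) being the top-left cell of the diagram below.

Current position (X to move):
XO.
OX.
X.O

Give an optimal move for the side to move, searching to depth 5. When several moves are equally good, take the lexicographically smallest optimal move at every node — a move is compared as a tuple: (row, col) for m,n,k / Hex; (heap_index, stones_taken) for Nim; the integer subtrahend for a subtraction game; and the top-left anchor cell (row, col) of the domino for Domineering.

X's best at [XO./OX./X.O]: (0,2)

p1 X@[XO./OX./X.O]: (0,2)[XOX/OX./X.O]+1* (1,2)[XO./OXX/X.O]-1 (2,1)[XO./OX./XXO]-1
p2 O@[XOX/OX./X.O] terminal -1; root [XO./OX./X.O] d5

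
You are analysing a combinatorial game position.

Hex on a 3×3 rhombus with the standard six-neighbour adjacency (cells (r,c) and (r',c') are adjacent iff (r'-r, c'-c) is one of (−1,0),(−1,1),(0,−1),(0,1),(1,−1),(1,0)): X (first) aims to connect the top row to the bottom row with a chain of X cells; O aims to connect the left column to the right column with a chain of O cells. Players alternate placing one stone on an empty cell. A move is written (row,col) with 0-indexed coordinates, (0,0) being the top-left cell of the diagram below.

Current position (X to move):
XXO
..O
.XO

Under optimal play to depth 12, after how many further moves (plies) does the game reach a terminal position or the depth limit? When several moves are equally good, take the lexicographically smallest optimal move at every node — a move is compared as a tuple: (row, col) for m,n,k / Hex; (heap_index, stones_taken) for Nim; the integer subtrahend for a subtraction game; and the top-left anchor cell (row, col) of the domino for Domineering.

ply 1, X at XXO/..O/.XO | (1,0)=+1→XXO/X.O/.XO*; (1,1)=+1→XXO/.XO/.XO; (2,0)=+1→XXO/..O/XXO
ply 2, O at XXO/X.O/.XO | (1,1)=-1→XXO/XOO/.XO*; (2,0)=-1→XXO/X.O/OXO
ply 3, X at XXO/XOO/.XO | (2,0)=+1→XXO/XOO/XXO*
ply 4: XXO/XOO/XXO is terminal -1 (O); from XXO/..O/.XO depth 12

PV length from [XXO/..O/.XO]: 3 plies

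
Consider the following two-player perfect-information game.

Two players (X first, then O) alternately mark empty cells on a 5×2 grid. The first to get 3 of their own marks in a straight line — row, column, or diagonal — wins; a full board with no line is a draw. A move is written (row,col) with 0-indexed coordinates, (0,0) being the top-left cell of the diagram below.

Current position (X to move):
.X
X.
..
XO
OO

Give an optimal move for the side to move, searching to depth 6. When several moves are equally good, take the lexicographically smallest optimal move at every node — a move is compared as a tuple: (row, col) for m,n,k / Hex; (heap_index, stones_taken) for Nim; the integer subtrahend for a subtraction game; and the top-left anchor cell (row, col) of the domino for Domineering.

X's best at [.X/X./../XO/OO]: (2,0)

[.X/X./../XO/OO] X move#1: (0,0):-1/XX/X./../XO/OO, (1,1):-1/.X/XX/../XO/OO, (2,0):+1/.X/X./X./XO/OO*, (2,1):+1/.X/X./.X/XO/OO
[.X/X./X./XO/OO] end (terminal -1, O#2); searched .X/X./../XO/OO to 6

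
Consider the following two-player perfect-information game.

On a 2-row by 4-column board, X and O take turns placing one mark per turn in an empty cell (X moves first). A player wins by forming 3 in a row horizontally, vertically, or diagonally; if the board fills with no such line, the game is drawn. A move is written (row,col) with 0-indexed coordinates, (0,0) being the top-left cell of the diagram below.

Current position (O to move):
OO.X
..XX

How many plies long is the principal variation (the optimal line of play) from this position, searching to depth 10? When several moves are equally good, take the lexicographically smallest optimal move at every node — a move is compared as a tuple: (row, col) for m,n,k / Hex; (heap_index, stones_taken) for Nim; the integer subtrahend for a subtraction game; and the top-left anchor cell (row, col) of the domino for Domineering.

PV length from [OO.X/..XX]: 1 ply

p1 O@[OO.X/..XX]: (0,2)[OOOX/..XX]+1* (1,0)[OO.X/O.XX]-1 (1,1)[OO.X/.OXX]+0
p2 X@[OOOX/..XX] terminal -1; root [OO.X/..XX] d10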